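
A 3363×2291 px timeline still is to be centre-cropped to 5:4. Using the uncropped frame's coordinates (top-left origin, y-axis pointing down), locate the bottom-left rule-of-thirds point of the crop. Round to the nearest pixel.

3363/2291 > 5/4, so the 5:4 crop keeps the full height 2291 and trims width to 2291 × 5/4 = 2863.75 px.
Left offset = (3363 − 2863.75)/2 = 249.62 px; top offset = 0.
Bottom-left is one-third across and two-thirds down within the crop:
x = 249.62 + 1 × 2863.75/3 ≈ 1204; y = 0.00 + 2 × 2291.00/3 ≈ 1527.

x = 1204 px, y = 1527 px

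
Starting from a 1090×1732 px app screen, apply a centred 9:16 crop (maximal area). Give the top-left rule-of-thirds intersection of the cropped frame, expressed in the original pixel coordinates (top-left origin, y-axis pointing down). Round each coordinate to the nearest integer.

1090/1732 > 9/16, so the 9:16 crop keeps the full height 1732 and trims width to 1732 × 9/16 = 974.25 px.
Left offset = (1090 − 974.25)/2 = 57.88 px; top offset = 0.
Top-left is one-third across and one-third down within the crop:
x = 57.88 + 1 × 974.25/3 ≈ 383; y = 0.00 + 1 × 1732.00/3 ≈ 577.

x = 383 px, y = 577 px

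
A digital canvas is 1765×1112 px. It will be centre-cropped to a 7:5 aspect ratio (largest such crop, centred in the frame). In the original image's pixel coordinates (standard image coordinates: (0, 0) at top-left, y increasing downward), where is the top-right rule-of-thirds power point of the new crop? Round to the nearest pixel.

1765/1112 > 7/5, so the 7:5 crop keeps the full height 1112 and trims width to 1112 × 7/5 = 1556.80 px.
Left offset = (1765 − 1556.80)/2 = 104.10 px; top offset = 0.
Top-right is two-thirds across and one-third down within the crop:
x = 104.10 + 2 × 1556.80/3 ≈ 1142; y = 0.00 + 1 × 1112.00/3 ≈ 371.

(1142, 371)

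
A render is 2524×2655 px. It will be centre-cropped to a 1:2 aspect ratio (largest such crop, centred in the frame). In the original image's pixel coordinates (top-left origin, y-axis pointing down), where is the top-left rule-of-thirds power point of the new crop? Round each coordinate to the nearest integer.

2524/2655 > 1/2, so the 1:2 crop keeps the full height 2655 and trims width to 2655 × 1/2 = 1327.50 px.
Left offset = (2524 − 1327.50)/2 = 598.25 px; top offset = 0.
Top-left is one-third across and one-third down within the crop:
x = 598.25 + 1 × 1327.50/3 ≈ 1041; y = 0.00 + 1 × 2655.00/3 ≈ 885.

(1041, 885)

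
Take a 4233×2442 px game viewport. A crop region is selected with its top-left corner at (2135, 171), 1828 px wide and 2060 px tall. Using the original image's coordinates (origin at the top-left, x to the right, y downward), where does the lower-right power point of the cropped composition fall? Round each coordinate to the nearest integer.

x = 3354 px, y = 1544 px

One third of the crop width 1828 is 609.33 px.
One third of the crop height 2060 is 686.67 px.
The lower-right point is two-thirds across and two-thirds down within the crop:
x = 2135 + 2 × 609.33 ≈ 3354; y = 171 + 2 × 686.67 ≈ 1544.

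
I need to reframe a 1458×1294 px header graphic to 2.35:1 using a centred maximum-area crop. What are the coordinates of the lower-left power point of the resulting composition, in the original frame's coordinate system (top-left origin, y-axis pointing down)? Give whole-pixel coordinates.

1458/1294 < 2.35/1, so the 2.35:1 crop keeps the full width 1458 and trims height to 1458 × 1/2.35 = 620.43 px.
Top offset = (1294 − 620.43)/2 = 336.79 px; left offset = 0.
Lower-left is one-third across and two-thirds down within the crop:
x = 0.00 + 1 × 1458.00/3 ≈ 486; y = 336.79 + 2 × 620.43/3 ≈ 750.

(486, 750)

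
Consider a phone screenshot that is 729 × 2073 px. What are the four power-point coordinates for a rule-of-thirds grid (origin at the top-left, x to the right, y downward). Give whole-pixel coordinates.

One third of 729 is 243; one third of 2073 is 691.
Vertical third lines at x = 243 and x = 486; horizontal third lines at y = 691 and y = 1382.

(243, 691), (486, 691), (243, 1382), (486, 1382)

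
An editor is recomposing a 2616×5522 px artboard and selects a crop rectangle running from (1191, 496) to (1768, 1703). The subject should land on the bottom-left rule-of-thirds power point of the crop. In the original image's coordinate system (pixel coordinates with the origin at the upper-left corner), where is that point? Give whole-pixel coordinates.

Crop width = 1768 − 1191 = 577 px; one third is 192.33 px.
Crop height = 1703 − 496 = 1207 px; one third is 402.33 px.
The bottom-left point is one-third across and two-thirds down within the crop:
x = 1191 + 1 × 192.33 ≈ 1383; y = 496 + 2 × 402.33 ≈ 1301.

x = 1383 px, y = 1301 px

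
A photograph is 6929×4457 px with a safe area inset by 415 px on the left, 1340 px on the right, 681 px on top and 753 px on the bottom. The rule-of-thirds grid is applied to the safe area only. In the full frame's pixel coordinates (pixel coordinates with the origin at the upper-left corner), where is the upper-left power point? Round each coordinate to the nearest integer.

(2140, 1689)

Content width = 6929 − 415 − 1340 = 5174 px; content height = 4457 − 681 − 753 = 3023 px.
Upper-left is one-third across and one-third down within the safe area.
x = 415 + 1 × 5174/3 = 415 + 1724.67 ≈ 2140
y = 681 + 1 × 3023/3 = 681 + 1007.67 ≈ 1689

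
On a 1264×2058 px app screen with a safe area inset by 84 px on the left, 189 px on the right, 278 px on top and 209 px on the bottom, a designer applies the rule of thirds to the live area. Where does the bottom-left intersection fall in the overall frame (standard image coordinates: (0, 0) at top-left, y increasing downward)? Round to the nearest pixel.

(414, 1325)

Content width = 1264 − 84 − 189 = 991 px; content height = 2058 − 278 − 209 = 1571 px.
Bottom-left is one-third across and two-thirds down within the live area.
x = 84 + 1 × 991/3 = 84 + 330.33 ≈ 414
y = 278 + 2 × 1571/3 = 278 + 1047.33 ≈ 1325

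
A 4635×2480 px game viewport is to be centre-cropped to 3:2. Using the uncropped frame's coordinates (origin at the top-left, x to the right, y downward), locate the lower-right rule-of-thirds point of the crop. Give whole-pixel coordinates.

4635/2480 > 3/2, so the 3:2 crop keeps the full height 2480 and trims width to 2480 × 3/2 = 3720.00 px.
Left offset = (4635 − 3720.00)/2 = 457.50 px; top offset = 0.
Lower-right is two-thirds across and two-thirds down within the crop:
x = 457.50 + 2 × 3720.00/3 ≈ 2938; y = 0.00 + 2 × 2480.00/3 ≈ 1653.

x = 2938 px, y = 1653 px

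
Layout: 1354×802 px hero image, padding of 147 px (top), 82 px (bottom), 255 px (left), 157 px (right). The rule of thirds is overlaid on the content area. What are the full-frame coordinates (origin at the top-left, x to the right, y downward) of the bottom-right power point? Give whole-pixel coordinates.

Content width = 1354 − 255 − 157 = 942 px; content height = 802 − 147 − 82 = 573 px.
Bottom-right is two-thirds across and two-thirds down within the content area.
x = 255 + 2 × 942/3 = 255 + 628.00 ≈ 883
y = 147 + 2 × 573/3 = 147 + 382.00 ≈ 529

(883, 529)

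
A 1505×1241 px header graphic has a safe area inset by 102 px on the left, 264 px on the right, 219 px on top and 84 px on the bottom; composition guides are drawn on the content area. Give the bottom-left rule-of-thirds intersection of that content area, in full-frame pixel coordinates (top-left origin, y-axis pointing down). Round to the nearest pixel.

Content width = 1505 − 102 − 264 = 1139 px; content height = 1241 − 219 − 84 = 938 px.
Bottom-left is one-third across and two-thirds down within the content area.
x = 102 + 1 × 1139/3 = 102 + 379.67 ≈ 482
y = 219 + 2 × 938/3 = 219 + 625.33 ≈ 844

x = 482 px, y = 844 px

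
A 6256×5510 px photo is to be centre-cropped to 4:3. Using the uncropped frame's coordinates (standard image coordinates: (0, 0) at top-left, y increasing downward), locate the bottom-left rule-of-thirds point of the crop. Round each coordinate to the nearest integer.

6256/5510 < 4/3, so the 4:3 crop keeps the full width 6256 and trims height to 6256 × 3/4 = 4692.00 px.
Top offset = (5510 − 4692.00)/2 = 409.00 px; left offset = 0.
Bottom-left is one-third across and two-thirds down within the crop:
x = 0.00 + 1 × 6256.00/3 ≈ 2085; y = 409.00 + 2 × 4692.00/3 ≈ 3537.

(2085, 3537)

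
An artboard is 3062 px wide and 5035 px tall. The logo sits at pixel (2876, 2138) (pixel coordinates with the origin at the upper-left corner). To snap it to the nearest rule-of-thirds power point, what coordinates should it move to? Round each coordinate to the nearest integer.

Third lines: x ∈ {1021, 2041}, y ∈ {1678, 3357}.
2876 is closer to x = 2041; 2138 is closer to y = 1678.
So the nearest intersection is the upper-right power point.

x = 2041 px, y = 1678 px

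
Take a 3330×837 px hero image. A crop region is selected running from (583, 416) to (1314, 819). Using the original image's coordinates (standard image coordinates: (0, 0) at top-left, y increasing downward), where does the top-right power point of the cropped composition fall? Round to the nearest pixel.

(1070, 550)

Crop width = 1314 − 583 = 731 px; one third is 243.67 px.
Crop height = 819 − 416 = 403 px; one third is 134.33 px.
The top-right point is two-thirds across and one-third down within the crop:
x = 583 + 2 × 243.67 ≈ 1070; y = 416 + 1 × 134.33 ≈ 550.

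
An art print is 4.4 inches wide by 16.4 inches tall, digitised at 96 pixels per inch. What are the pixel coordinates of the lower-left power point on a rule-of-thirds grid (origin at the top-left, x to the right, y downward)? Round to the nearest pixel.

(141, 1050)

In pixels the canvas is 4.4 × 96 = 422.4 wide and 16.4 × 96 = 1574.4 tall.
The lower-left point is one-third across and two-thirds down:
x = 1 × 422.4/3 ≈ 141; y = 2 × 1574.4/3 ≈ 1050.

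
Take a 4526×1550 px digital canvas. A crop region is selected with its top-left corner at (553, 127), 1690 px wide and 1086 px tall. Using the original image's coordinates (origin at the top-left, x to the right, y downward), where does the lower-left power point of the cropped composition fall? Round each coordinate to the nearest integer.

One third of the crop width 1690 is 563.33 px.
One third of the crop height 1086 is 362.00 px.
The lower-left point is one-third across and two-thirds down within the crop:
x = 553 + 1 × 563.33 ≈ 1116; y = 127 + 2 × 362.00 ≈ 851.

x = 1116 px, y = 851 px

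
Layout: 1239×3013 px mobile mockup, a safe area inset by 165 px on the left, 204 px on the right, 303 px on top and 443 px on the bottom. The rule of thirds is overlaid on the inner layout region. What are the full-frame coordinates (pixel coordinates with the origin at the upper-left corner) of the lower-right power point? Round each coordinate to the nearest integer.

(745, 1814)

Content width = 1239 − 165 − 204 = 870 px; content height = 3013 − 303 − 443 = 2267 px.
Lower-right is two-thirds across and two-thirds down within the inner layout region.
x = 165 + 2 × 870/3 = 165 + 580.00 ≈ 745
y = 303 + 2 × 2267/3 = 303 + 1511.33 ≈ 1814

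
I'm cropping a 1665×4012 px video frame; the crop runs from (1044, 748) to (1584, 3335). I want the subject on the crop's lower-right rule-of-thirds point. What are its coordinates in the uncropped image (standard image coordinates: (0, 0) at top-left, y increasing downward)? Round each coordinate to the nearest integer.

Crop width = 1584 − 1044 = 540 px; one third is 180.00 px.
Crop height = 3335 − 748 = 2587 px; one third is 862.33 px.
The lower-right point is two-thirds across and two-thirds down within the crop:
x = 1044 + 2 × 180.00 ≈ 1404; y = 748 + 2 × 862.33 ≈ 2473.

(1404, 2473)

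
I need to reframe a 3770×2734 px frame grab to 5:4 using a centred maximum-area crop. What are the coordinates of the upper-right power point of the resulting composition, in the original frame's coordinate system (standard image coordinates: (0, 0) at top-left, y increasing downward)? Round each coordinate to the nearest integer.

3770/2734 > 5/4, so the 5:4 crop keeps the full height 2734 and trims width to 2734 × 5/4 = 3417.50 px.
Left offset = (3770 − 3417.50)/2 = 176.25 px; top offset = 0.
Upper-right is two-thirds across and one-third down within the crop:
x = 176.25 + 2 × 3417.50/3 ≈ 2455; y = 0.00 + 1 × 2734.00/3 ≈ 911.

x = 2455 px, y = 911 px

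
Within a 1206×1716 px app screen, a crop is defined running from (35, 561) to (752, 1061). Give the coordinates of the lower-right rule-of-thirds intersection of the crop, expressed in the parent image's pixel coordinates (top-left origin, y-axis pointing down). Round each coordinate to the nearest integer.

Crop width = 752 − 35 = 717 px; one third is 239.00 px.
Crop height = 1061 − 561 = 500 px; one third is 166.67 px.
The lower-right point is two-thirds across and two-thirds down within the crop:
x = 35 + 2 × 239.00 ≈ 513; y = 561 + 2 × 166.67 ≈ 894.

x = 513 px, y = 894 px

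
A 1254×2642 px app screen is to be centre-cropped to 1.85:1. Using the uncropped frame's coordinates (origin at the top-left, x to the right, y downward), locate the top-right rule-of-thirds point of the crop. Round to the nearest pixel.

1254/2642 < 1.85/1, so the 1.85:1 crop keeps the full width 1254 and trims height to 1254 × 1/1.85 = 677.84 px.
Top offset = (2642 − 677.84)/2 = 982.08 px; left offset = 0.
Top-right is two-thirds across and one-third down within the crop:
x = 0.00 + 2 × 1254.00/3 ≈ 836; y = 982.08 + 1 × 677.84/3 ≈ 1208.

x = 836 px, y = 1208 px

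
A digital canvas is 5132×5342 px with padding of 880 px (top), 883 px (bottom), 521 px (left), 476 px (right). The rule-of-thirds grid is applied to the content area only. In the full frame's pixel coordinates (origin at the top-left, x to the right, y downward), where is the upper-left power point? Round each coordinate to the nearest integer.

Content width = 5132 − 521 − 476 = 4135 px; content height = 5342 − 880 − 883 = 3579 px.
Upper-left is one-third across and one-third down within the content area.
x = 521 + 1 × 4135/3 = 521 + 1378.33 ≈ 1899
y = 880 + 1 × 3579/3 = 880 + 1193.00 ≈ 2073

(1899, 2073)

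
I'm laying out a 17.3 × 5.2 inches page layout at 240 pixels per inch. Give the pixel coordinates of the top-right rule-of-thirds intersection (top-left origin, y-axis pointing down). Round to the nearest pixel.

(2768, 416)

In pixels the canvas is 17.3 × 240 = 4152 wide and 5.2 × 240 = 1248 tall.
The top-right point is two-thirds across and one-third down:
x = 2 × 4152/3 ≈ 2768; y = 1 × 1248/3 ≈ 416.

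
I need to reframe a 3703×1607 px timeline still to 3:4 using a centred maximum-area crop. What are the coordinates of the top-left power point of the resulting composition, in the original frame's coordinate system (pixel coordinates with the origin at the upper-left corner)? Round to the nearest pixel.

3703/1607 > 3/4, so the 3:4 crop keeps the full height 1607 and trims width to 1607 × 3/4 = 1205.25 px.
Left offset = (3703 − 1205.25)/2 = 1248.88 px; top offset = 0.
Top-left is one-third across and one-third down within the crop:
x = 1248.88 + 1 × 1205.25/3 ≈ 1651; y = 0.00 + 1 × 1607.00/3 ≈ 536.

x = 1651 px, y = 536 px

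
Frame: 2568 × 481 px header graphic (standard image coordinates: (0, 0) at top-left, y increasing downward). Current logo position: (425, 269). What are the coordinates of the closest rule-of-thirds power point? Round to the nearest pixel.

(856, 321)

Third lines: x ∈ {856, 1712}, y ∈ {160, 321}.
425 is closer to x = 856; 269 is closer to y = 321.
So the nearest intersection is the lower-left power point.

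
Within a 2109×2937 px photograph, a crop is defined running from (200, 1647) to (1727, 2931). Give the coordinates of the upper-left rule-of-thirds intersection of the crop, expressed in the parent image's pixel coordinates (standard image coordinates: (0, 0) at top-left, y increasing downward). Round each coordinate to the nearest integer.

Crop width = 1727 − 200 = 1527 px; one third is 509.00 px.
Crop height = 2931 − 1647 = 1284 px; one third is 428.00 px.
The upper-left point is one-third across and one-third down within the crop:
x = 200 + 1 × 509.00 ≈ 709; y = 1647 + 1 × 428.00 ≈ 2075.

(709, 2075)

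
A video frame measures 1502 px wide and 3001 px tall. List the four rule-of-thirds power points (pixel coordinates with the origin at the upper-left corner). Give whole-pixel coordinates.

One third of 1502 is 500.67; one third of 3001 is 1000.33.
Vertical third lines at x = 501 and x = 1001; horizontal third lines at y = 1000 and y = 2001.

(501, 1000), (1001, 1000), (501, 2001), (1001, 2001)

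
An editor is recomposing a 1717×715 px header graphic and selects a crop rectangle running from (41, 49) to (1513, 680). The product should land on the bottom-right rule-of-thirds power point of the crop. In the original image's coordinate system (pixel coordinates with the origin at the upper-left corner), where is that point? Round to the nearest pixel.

x = 1022 px, y = 470 px

Crop width = 1513 − 41 = 1472 px; one third is 490.67 px.
Crop height = 680 − 49 = 631 px; one third is 210.33 px.
The bottom-right point is two-thirds across and two-thirds down within the crop:
x = 41 + 2 × 490.67 ≈ 1022; y = 49 + 2 × 210.33 ≈ 470.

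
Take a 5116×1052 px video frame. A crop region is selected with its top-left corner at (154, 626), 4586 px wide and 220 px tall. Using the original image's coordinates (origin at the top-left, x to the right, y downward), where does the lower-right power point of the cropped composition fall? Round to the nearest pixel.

One third of the crop width 4586 is 1528.67 px.
One third of the crop height 220 is 73.33 px.
The lower-right point is two-thirds across and two-thirds down within the crop:
x = 154 + 2 × 1528.67 ≈ 3211; y = 626 + 2 × 73.33 ≈ 773.

(3211, 773)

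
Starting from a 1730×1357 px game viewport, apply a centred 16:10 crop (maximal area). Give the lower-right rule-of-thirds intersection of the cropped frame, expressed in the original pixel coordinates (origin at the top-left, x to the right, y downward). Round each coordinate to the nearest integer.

1730/1357 < 16/10, so the 16:10 crop keeps the full width 1730 and trims height to 1730 × 10/16 = 1081.25 px.
Top offset = (1357 − 1081.25)/2 = 137.88 px; left offset = 0.
Lower-right is two-thirds across and two-thirds down within the crop:
x = 0.00 + 2 × 1730.00/3 ≈ 1153; y = 137.88 + 2 × 1081.25/3 ≈ 859.

x = 1153 px, y = 859 px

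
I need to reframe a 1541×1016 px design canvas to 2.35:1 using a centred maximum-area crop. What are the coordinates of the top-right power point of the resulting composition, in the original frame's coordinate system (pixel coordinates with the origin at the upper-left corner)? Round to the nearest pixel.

1541/1016 < 2.35/1, so the 2.35:1 crop keeps the full width 1541 and trims height to 1541 × 1/2.35 = 655.74 px.
Top offset = (1016 − 655.74)/2 = 180.13 px; left offset = 0.
Top-right is two-thirds across and one-third down within the crop:
x = 0.00 + 2 × 1541.00/3 ≈ 1027; y = 180.13 + 1 × 655.74/3 ≈ 399.

(1027, 399)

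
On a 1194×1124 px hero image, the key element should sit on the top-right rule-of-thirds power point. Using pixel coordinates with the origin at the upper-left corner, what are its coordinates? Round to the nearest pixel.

The top-right point sits two-thirds of the way across and one-third of the way down.
x = 2 × 1194/3 ≈ 796; y = 1 × 1124/3 ≈ 375.

(796, 375)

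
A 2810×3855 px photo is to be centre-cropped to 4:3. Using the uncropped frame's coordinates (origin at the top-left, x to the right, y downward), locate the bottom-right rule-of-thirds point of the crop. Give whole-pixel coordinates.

2810/3855 < 4/3, so the 4:3 crop keeps the full width 2810 and trims height to 2810 × 3/4 = 2107.50 px.
Top offset = (3855 − 2107.50)/2 = 873.75 px; left offset = 0.
Bottom-right is two-thirds across and two-thirds down within the crop:
x = 0.00 + 2 × 2810.00/3 ≈ 1873; y = 873.75 + 2 × 2107.50/3 ≈ 2279.

(1873, 2279)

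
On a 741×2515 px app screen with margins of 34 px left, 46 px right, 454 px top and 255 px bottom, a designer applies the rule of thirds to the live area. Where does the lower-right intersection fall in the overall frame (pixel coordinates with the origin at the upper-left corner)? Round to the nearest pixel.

Content width = 741 − 34 − 46 = 661 px; content height = 2515 − 454 − 255 = 1806 px.
Lower-right is two-thirds across and two-thirds down within the live area.
x = 34 + 2 × 661/3 = 34 + 440.67 ≈ 475
y = 454 + 2 × 1806/3 = 454 + 1204.00 ≈ 1658

(475, 1658)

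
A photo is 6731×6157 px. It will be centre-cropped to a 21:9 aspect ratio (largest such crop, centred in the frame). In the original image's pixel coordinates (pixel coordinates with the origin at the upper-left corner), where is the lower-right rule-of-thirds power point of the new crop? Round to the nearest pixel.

6731/6157 < 21/9, so the 21:9 crop keeps the full width 6731 and trims height to 6731 × 9/21 = 2884.71 px.
Top offset = (6157 − 2884.71)/2 = 1636.14 px; left offset = 0.
Lower-right is two-thirds across and two-thirds down within the crop:
x = 0.00 + 2 × 6731.00/3 ≈ 4487; y = 1636.14 + 2 × 2884.71/3 ≈ 3559.

(4487, 3559)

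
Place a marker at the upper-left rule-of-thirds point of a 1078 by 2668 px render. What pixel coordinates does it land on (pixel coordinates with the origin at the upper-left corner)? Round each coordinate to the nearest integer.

x = 359 px, y = 889 px

The upper-left point sits one-third of the way across and one-third of the way down.
x = 1 × 1078/3 ≈ 359; y = 1 × 2668/3 ≈ 889.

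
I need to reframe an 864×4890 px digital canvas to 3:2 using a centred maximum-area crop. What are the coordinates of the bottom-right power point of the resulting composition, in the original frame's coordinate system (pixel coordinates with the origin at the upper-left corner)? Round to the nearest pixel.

864/4890 < 3/2, so the 3:2 crop keeps the full width 864 and trims height to 864 × 2/3 = 576.00 px.
Top offset = (4890 − 576.00)/2 = 2157.00 px; left offset = 0.
Bottom-right is two-thirds across and two-thirds down within the crop:
x = 0.00 + 2 × 864.00/3 ≈ 576; y = 2157.00 + 2 × 576.00/3 ≈ 2541.

x = 576 px, y = 2541 px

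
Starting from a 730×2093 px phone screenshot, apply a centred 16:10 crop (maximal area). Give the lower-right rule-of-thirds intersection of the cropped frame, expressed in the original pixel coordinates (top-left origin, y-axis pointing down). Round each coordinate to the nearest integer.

x = 487 px, y = 1123 px

730/2093 < 16/10, so the 16:10 crop keeps the full width 730 and trims height to 730 × 10/16 = 456.25 px.
Top offset = (2093 − 456.25)/2 = 818.38 px; left offset = 0.
Lower-right is two-thirds across and two-thirds down within the crop:
x = 0.00 + 2 × 730.00/3 ≈ 487; y = 818.38 + 2 × 456.25/3 ≈ 1123.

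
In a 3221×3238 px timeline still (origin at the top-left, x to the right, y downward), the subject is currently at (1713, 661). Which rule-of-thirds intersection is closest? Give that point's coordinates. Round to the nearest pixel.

(2147, 1079)

Third lines: x ∈ {1074, 2147}, y ∈ {1079, 2159}.
1713 is closer to x = 2147; 661 is closer to y = 1079.
So the nearest intersection is the upper-right power point.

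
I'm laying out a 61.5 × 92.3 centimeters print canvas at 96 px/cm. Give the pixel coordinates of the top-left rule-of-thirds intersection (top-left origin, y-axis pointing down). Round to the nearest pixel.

(1968, 2954)

In pixels the canvas is 61.5 × 96 = 5904 wide and 92.3 × 96 = 8860.8 tall.
The top-left point is one-third across and one-third down:
x = 1 × 5904/3 ≈ 1968; y = 1 × 8860.8/3 ≈ 2954.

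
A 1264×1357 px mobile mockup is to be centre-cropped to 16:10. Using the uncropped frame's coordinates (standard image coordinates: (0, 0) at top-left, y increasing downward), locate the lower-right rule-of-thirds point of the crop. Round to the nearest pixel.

1264/1357 < 16/10, so the 16:10 crop keeps the full width 1264 and trims height to 1264 × 10/16 = 790.00 px.
Top offset = (1357 − 790.00)/2 = 283.50 px; left offset = 0.
Lower-right is two-thirds across and two-thirds down within the crop:
x = 0.00 + 2 × 1264.00/3 ≈ 843; y = 283.50 + 2 × 790.00/3 ≈ 810.

(843, 810)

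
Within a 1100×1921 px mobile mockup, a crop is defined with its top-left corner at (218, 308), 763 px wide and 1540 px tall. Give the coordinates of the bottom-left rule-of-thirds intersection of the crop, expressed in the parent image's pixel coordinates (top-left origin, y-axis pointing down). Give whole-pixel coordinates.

One third of the crop width 763 is 254.33 px.
One third of the crop height 1540 is 513.33 px.
The bottom-left point is one-third across and two-thirds down within the crop:
x = 218 + 1 × 254.33 ≈ 472; y = 308 + 2 × 513.33 ≈ 1335.

(472, 1335)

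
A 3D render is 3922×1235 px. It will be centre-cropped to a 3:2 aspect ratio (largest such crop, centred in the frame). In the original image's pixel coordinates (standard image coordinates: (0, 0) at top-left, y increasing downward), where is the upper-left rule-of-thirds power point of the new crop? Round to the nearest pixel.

x = 1652 px, y = 412 px

3922/1235 > 3/2, so the 3:2 crop keeps the full height 1235 and trims width to 1235 × 3/2 = 1852.50 px.
Left offset = (3922 − 1852.50)/2 = 1034.75 px; top offset = 0.
Upper-left is one-third across and one-third down within the crop:
x = 1034.75 + 1 × 1852.50/3 ≈ 1652; y = 0.00 + 1 × 1235.00/3 ≈ 412.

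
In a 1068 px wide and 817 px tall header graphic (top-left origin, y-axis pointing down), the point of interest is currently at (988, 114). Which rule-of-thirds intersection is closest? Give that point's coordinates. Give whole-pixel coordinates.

x = 712 px, y = 272 px

Third lines: x ∈ {356, 712}, y ∈ {272, 545}.
988 is closer to x = 712; 114 is closer to y = 272.
So the nearest intersection is the upper-right power point.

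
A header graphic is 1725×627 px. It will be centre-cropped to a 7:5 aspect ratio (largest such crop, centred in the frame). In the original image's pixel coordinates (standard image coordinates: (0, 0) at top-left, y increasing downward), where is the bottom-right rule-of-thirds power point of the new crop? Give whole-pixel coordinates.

(1009, 418)

1725/627 > 7/5, so the 7:5 crop keeps the full height 627 and trims width to 627 × 7/5 = 877.80 px.
Left offset = (1725 − 877.80)/2 = 423.60 px; top offset = 0.
Bottom-right is two-thirds across and two-thirds down within the crop:
x = 423.60 + 2 × 877.80/3 ≈ 1009; y = 0.00 + 2 × 627.00/3 ≈ 418.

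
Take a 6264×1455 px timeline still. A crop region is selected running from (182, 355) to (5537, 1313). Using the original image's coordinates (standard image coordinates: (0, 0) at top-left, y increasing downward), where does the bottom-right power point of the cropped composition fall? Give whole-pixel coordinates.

Crop width = 5537 − 182 = 5355 px; one third is 1785.00 px.
Crop height = 1313 − 355 = 958 px; one third is 319.33 px.
The bottom-right point is two-thirds across and two-thirds down within the crop:
x = 182 + 2 × 1785.00 ≈ 3752; y = 355 + 2 × 319.33 ≈ 994.

(3752, 994)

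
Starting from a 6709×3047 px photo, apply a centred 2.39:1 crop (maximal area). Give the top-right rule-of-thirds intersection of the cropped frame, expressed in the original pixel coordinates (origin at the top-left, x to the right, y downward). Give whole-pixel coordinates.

x = 4473 px, y = 1056 px

6709/3047 < 2.39/1, so the 2.39:1 crop keeps the full width 6709 and trims height to 6709 × 1/2.39 = 2807.11 px.
Top offset = (3047 − 2807.11)/2 = 119.94 px; left offset = 0.
Top-right is two-thirds across and one-third down within the crop:
x = 0.00 + 2 × 6709.00/3 ≈ 4473; y = 119.94 + 1 × 2807.11/3 ≈ 1056.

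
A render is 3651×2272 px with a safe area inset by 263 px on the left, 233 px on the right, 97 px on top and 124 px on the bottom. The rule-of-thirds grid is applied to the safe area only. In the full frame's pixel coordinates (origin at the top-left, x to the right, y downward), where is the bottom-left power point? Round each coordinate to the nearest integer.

x = 1315 px, y = 1464 px

Content width = 3651 − 263 − 233 = 3155 px; content height = 2272 − 97 − 124 = 2051 px.
Bottom-left is one-third across and two-thirds down within the safe area.
x = 263 + 1 × 3155/3 = 263 + 1051.67 ≈ 1315
y = 97 + 2 × 2051/3 = 97 + 1367.33 ≈ 1464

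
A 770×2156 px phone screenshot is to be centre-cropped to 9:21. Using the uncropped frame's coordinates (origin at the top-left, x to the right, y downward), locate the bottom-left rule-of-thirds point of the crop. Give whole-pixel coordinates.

770/2156 < 9/21, so the 9:21 crop keeps the full width 770 and trims height to 770 × 21/9 = 1796.67 px.
Top offset = (2156 − 1796.67)/2 = 179.67 px; left offset = 0.
Bottom-left is one-third across and two-thirds down within the crop:
x = 0.00 + 1 × 770.00/3 ≈ 257; y = 179.67 + 2 × 1796.67/3 ≈ 1377.

(257, 1377)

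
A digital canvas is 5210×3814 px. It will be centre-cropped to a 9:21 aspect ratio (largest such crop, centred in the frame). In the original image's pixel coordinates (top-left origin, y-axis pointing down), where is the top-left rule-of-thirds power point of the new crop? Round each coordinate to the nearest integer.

5210/3814 > 9/21, so the 9:21 crop keeps the full height 3814 and trims width to 3814 × 9/21 = 1634.57 px.
Left offset = (5210 − 1634.57)/2 = 1787.71 px; top offset = 0.
Top-left is one-third across and one-third down within the crop:
x = 1787.71 + 1 × 1634.57/3 ≈ 2333; y = 0.00 + 1 × 3814.00/3 ≈ 1271.

(2333, 1271)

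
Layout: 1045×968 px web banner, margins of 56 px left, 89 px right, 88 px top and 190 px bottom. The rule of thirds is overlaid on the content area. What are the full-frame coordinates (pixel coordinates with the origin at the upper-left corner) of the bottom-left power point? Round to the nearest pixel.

Content width = 1045 − 56 − 89 = 900 px; content height = 968 − 88 − 190 = 690 px.
Bottom-left is one-third across and two-thirds down within the content area.
x = 56 + 1 × 900/3 = 56 + 300.00 ≈ 356
y = 88 + 2 × 690/3 = 88 + 460.00 ≈ 548

x = 356 px, y = 548 px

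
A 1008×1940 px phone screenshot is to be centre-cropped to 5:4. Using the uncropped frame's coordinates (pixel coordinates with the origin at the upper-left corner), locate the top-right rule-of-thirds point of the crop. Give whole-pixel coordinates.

x = 672 px, y = 836 px

1008/1940 < 5/4, so the 5:4 crop keeps the full width 1008 and trims height to 1008 × 4/5 = 806.40 px.
Top offset = (1940 − 806.40)/2 = 566.80 px; left offset = 0.
Top-right is two-thirds across and one-third down within the crop:
x = 0.00 + 2 × 1008.00/3 ≈ 672; y = 566.80 + 1 × 806.40/3 ≈ 836.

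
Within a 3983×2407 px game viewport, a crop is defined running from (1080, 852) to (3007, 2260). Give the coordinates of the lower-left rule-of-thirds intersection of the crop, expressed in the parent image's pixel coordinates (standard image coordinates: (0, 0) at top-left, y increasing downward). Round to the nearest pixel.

Crop width = 3007 − 1080 = 1927 px; one third is 642.33 px.
Crop height = 2260 − 852 = 1408 px; one third is 469.33 px.
The lower-left point is one-third across and two-thirds down within the crop:
x = 1080 + 1 × 642.33 ≈ 1722; y = 852 + 2 × 469.33 ≈ 1791.

(1722, 1791)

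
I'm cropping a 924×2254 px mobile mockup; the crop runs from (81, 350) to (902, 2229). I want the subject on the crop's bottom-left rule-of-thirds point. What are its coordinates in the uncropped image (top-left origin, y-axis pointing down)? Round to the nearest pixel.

Crop width = 902 − 81 = 821 px; one third is 273.67 px.
Crop height = 2229 − 350 = 1879 px; one third is 626.33 px.
The bottom-left point is one-third across and two-thirds down within the crop:
x = 81 + 1 × 273.67 ≈ 355; y = 350 + 2 × 626.33 ≈ 1603.

(355, 1603)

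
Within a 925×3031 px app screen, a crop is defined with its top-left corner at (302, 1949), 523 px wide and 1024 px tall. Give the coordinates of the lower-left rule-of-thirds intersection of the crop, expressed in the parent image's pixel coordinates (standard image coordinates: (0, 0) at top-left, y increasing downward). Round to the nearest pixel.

One third of the crop width 523 is 174.33 px.
One third of the crop height 1024 is 341.33 px.
The lower-left point is one-third across and two-thirds down within the crop:
x = 302 + 1 × 174.33 ≈ 476; y = 1949 + 2 × 341.33 ≈ 2632.

(476, 2632)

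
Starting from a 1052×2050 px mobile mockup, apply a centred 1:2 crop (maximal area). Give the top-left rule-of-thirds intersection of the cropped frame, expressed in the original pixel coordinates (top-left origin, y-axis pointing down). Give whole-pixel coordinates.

1052/2050 > 1/2, so the 1:2 crop keeps the full height 2050 and trims width to 2050 × 1/2 = 1025.00 px.
Left offset = (1052 − 1025.00)/2 = 13.50 px; top offset = 0.
Top-left is one-third across and one-third down within the crop:
x = 13.50 + 1 × 1025.00/3 ≈ 355; y = 0.00 + 1 × 2050.00/3 ≈ 683.

x = 355 px, y = 683 px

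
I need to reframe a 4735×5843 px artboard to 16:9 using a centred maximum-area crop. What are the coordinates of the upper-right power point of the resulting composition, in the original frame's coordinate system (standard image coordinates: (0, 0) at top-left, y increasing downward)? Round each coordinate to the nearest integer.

(3157, 2478)

4735/5843 < 16/9, so the 16:9 crop keeps the full width 4735 and trims height to 4735 × 9/16 = 2663.44 px.
Top offset = (5843 − 2663.44)/2 = 1589.78 px; left offset = 0.
Upper-right is two-thirds across and one-third down within the crop:
x = 0.00 + 2 × 4735.00/3 ≈ 3157; y = 1589.78 + 1 × 2663.44/3 ≈ 2478.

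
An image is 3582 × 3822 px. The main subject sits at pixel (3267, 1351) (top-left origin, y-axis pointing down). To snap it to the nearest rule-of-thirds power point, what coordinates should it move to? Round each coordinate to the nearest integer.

Third lines: x ∈ {1194, 2388}, y ∈ {1274, 2548}.
3267 is closer to x = 2388; 1351 is closer to y = 1274.
So the nearest intersection is the upper-right power point.

x = 2388 px, y = 1274 px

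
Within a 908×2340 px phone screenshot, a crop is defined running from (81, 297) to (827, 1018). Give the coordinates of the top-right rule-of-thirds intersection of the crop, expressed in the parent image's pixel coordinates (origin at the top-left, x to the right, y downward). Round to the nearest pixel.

Crop width = 827 − 81 = 746 px; one third is 248.67 px.
Crop height = 1018 − 297 = 721 px; one third is 240.33 px.
The top-right point is two-thirds across and one-third down within the crop:
x = 81 + 2 × 248.67 ≈ 578; y = 297 + 1 × 240.33 ≈ 537.

(578, 537)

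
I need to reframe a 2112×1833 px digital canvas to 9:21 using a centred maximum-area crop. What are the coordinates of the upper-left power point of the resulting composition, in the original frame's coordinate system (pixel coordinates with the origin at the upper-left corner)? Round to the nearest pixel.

2112/1833 > 9/21, so the 9:21 crop keeps the full height 1833 and trims width to 1833 × 9/21 = 785.57 px.
Left offset = (2112 − 785.57)/2 = 663.21 px; top offset = 0.
Upper-left is one-third across and one-third down within the crop:
x = 663.21 + 1 × 785.57/3 ≈ 925; y = 0.00 + 1 × 1833.00/3 ≈ 611.

(925, 611)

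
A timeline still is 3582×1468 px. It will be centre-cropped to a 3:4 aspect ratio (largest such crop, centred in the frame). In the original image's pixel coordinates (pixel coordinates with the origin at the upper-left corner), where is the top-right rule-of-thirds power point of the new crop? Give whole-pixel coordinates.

3582/1468 > 3/4, so the 3:4 crop keeps the full height 1468 and trims width to 1468 × 3/4 = 1101.00 px.
Left offset = (3582 − 1101.00)/2 = 1240.50 px; top offset = 0.
Top-right is two-thirds across and one-third down within the crop:
x = 1240.50 + 2 × 1101.00/3 ≈ 1975; y = 0.00 + 1 × 1468.00/3 ≈ 489.

x = 1975 px, y = 489 px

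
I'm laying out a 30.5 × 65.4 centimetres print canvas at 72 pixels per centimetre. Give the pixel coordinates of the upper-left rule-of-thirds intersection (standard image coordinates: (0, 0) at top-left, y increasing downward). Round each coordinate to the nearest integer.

In pixels the canvas is 30.5 × 72 = 2196 wide and 65.4 × 72 = 4708.8 tall.
The upper-left point is one-third across and one-third down:
x = 1 × 2196/3 ≈ 732; y = 1 × 4708.8/3 ≈ 1570.

x = 732 px, y = 1570 px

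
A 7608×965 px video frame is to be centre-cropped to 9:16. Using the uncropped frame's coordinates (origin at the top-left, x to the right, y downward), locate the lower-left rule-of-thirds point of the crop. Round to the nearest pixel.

7608/965 > 9/16, so the 9:16 crop keeps the full height 965 and trims width to 965 × 9/16 = 542.81 px.
Left offset = (7608 − 542.81)/2 = 3532.59 px; top offset = 0.
Lower-left is one-third across and two-thirds down within the crop:
x = 3532.59 + 1 × 542.81/3 ≈ 3714; y = 0.00 + 2 × 965.00/3 ≈ 643.

(3714, 643)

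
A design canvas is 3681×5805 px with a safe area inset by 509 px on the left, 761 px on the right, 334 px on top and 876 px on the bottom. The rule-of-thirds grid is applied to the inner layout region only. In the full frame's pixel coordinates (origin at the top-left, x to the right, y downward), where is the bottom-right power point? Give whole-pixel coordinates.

Content width = 3681 − 509 − 761 = 2411 px; content height = 5805 − 334 − 876 = 4595 px.
Bottom-right is two-thirds across and two-thirds down within the inner layout region.
x = 509 + 2 × 2411/3 = 509 + 1607.33 ≈ 2116
y = 334 + 2 × 4595/3 = 334 + 3063.33 ≈ 3397

(2116, 3397)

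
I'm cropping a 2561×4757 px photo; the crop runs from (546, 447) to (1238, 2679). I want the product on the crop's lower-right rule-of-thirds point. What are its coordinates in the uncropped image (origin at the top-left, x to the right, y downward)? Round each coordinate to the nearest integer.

(1007, 1935)

Crop width = 1238 − 546 = 692 px; one third is 230.67 px.
Crop height = 2679 − 447 = 2232 px; one third is 744.00 px.
The lower-right point is two-thirds across and two-thirds down within the crop:
x = 546 + 2 × 230.67 ≈ 1007; y = 447 + 2 × 744.00 ≈ 1935.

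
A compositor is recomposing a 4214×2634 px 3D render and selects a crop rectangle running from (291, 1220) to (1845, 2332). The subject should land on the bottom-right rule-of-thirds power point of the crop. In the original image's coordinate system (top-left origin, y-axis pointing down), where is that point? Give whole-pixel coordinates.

x = 1327 px, y = 1961 px

Crop width = 1845 − 291 = 1554 px; one third is 518.00 px.
Crop height = 2332 − 1220 = 1112 px; one third is 370.67 px.
The bottom-right point is two-thirds across and two-thirds down within the crop:
x = 291 + 2 × 518.00 ≈ 1327; y = 1220 + 2 × 370.67 ≈ 1961.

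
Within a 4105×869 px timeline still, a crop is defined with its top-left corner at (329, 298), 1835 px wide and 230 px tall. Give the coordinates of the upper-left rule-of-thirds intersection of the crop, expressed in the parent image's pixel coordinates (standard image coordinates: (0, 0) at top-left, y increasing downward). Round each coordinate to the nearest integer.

x = 941 px, y = 375 px

One third of the crop width 1835 is 611.67 px.
One third of the crop height 230 is 76.67 px.
The upper-left point is one-third across and one-third down within the crop:
x = 329 + 1 × 611.67 ≈ 941; y = 298 + 1 × 76.67 ≈ 375.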